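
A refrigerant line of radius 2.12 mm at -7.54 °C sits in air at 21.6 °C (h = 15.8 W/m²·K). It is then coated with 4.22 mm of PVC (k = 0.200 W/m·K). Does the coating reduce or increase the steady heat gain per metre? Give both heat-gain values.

increases: 6.13 → 11.8 W/m

Critical radius for a cylinder: r_cr = k/h = 0.0127 m = 1.27 cm.
Outer radius after coating: r₂ = 0.00212 + 0.00422 = 0.00634 m.
Since r₁ < r_cr and r₂ ≤ r_cr, the coating moves toward the maximum at r_cr — heat gain rises.
Bare: R = 1/(2πr₁h) = 4.751 m·K/W; Q = 29.14/4.751 = 6.13 W/m.
Coated: R = R_cond + R_conv = 2.461 m·K/W; Q = 29.14/2.461 = 11.8 W/m.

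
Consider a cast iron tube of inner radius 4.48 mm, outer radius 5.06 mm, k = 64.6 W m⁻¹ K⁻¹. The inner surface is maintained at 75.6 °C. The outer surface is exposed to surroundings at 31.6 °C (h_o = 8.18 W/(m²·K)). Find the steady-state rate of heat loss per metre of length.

Treat each layer as a resistance in series:
  R'_cast iron = ln(0.00506/0.00448)/(2πk) = 0.1217/(2π·64.6) = 2.999×10^-4 m·K/W
  R'_conv,out = 1/(2πr h) = 1/(2π·0.00506·8.18) = 3.845 m·K/W
ΣR = 2.999×10^-4 + 3.845 = 3.845 m·K/W
Q' = ΔT/ΣR = (75.6 °C − 31.6 °C)/3.845 = 11.4 W/m

Q' = 11.4 W/m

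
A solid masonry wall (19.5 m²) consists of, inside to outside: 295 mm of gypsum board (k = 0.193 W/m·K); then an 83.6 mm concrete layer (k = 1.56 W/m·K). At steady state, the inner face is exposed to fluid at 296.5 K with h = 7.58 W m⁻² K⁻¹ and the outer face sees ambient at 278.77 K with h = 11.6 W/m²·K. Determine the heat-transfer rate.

Q = 192 W

Series thermal resistances, inner to outer:
  R_conv,in = 1/(hA) = 1/(7.58·19.5) = 0.006765 K/W
  R_gypsum board = L/(kA) = 0.295/(0.193·19.5) = 0.07838 K/W
  R_concrete = L/(kA) = 0.0836/(1.56·19.5) = 0.002748 K/W
  R_conv,out = 1/(hA) = 1/(11.6·19.5) = 0.004421 K/W
ΣR = 0.006765 + 0.07838 + 0.002748 + 0.004421 = 0.09231 K/W
Q = ΔT/ΣR = (296.5 K − 278.77 K)/0.09231 = 192 W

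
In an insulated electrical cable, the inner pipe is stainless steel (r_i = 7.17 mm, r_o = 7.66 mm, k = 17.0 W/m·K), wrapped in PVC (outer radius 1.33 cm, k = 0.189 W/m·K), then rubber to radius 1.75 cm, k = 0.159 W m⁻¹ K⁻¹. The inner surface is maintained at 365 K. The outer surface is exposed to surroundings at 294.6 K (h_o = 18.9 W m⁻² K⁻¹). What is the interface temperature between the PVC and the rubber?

T = 338.2 K

Treat each layer as a resistance in series:
  R'_stainless steel = ln(0.00766/0.00717)/(2πk) = 0.06611/(2π·17.0) = 6.189×10^-4 m·K/W
  R'_PVC = ln(0.0133/0.00766)/(2πk) = 0.5518/(2π·0.189) = 0.4646 m·K/W
  R'_rubber = ln(0.0175/0.0133)/(2πk) = 0.2744/(2π·0.159) = 0.2747 m·K/W
  R'_conv,out = 1/(2πr h) = 1/(2π·0.0175·18.9) = 0.4812 m·K/W
ΣR = 6.189×10^-4 + 0.4646 + 0.2747 + 0.4812 = 1.221 m·K/W
Q' = ΔT/ΣR = (365 K − 294.6 K)/1.221 = 57.66 W/m
From the inner boundary to the PVC/rubber interface, ΣR_partial = 0.4652 m·K/W.
T_interface = T_in − Q'·ΣR_partial = 365 K − (57.66)(0.4652) = 338.2 K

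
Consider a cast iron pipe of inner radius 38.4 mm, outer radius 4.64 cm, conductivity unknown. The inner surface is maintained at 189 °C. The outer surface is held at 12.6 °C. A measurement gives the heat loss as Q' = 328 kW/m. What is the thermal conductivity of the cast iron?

k = 56.0 W/m·K

ΣR = ΔT/Q' = |189 − 12.6|/3.28×10^5 = 5.378×10^-4 m·K/W
ln(r₂/r₁)/(2πk) = 5.378×10^-4 ⇒ k = 0.1892/(2π·5.378×10^-4) = 56.0 W/m·K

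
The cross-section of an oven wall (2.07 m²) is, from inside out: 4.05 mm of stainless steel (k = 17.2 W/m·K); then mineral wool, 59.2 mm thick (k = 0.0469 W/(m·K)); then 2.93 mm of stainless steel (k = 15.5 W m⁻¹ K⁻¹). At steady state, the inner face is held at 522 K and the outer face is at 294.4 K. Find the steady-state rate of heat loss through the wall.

Q = 373 W

Resistance network (inner→outer):
  R_stainless steel = L/(kA) = 0.00405/(17.2·2.07) = 1.138×10^-4 K/W
  R_mineral wool = L/(kA) = 0.0592/(0.0469·2.07) = 0.6098 K/W
  R_stainless steel = L/(kA) = 0.00293/(15.5·2.07) = 9.132×10^-5 K/W
ΣR = 1.138×10^-4 + 0.6098 + 9.132×10^-5 = 0.6100 K/W
Q = ΔT/ΣR = (522 K − 294.4 K)/0.6100 = 373 W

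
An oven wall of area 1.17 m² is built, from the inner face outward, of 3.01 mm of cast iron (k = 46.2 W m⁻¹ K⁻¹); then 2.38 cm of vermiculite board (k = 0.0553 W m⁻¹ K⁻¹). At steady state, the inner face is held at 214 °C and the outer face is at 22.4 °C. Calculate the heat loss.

Series thermal resistances, inner to outer:
  R_cast iron = L/(kA) = 0.00301/(46.2·1.17) = 5.569×10^-5 K/W
  R_vermiculite board = L/(kA) = 0.0238/(0.0553·1.17) = 0.3678 K/W
ΣR = 5.569×10^-5 + 0.3678 = 0.3679 K/W
Q = ΔT/ΣR = (214 °C − 22.4 °C)/0.3679 = 521 W

Q = 521 W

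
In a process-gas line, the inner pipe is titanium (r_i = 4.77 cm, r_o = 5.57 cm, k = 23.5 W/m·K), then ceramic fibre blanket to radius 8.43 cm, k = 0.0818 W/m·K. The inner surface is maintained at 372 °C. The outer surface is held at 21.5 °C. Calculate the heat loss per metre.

Treat each layer as a resistance in series:
  R'_titanium = ln(0.0557/0.0477)/(2πk) = 0.1550/(2π·23.5) = 0.001050 m·K/W
  R'_ceramic fibre blanket = ln(0.0843/0.0557)/(2πk) = 0.4144/(2π·0.0818) = 0.8063 m·K/W
ΣR = 0.001050 + 0.8063 = 0.8074 m·K/W
Q' = ΔT/ΣR = (372 °C − 21.5 °C)/0.8074 = 434 W/m

Q' = 434 W/m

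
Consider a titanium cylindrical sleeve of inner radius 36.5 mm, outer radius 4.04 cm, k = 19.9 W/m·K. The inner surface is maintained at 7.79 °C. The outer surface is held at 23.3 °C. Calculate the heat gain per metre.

Q' = 2πk·ΔT/ln(r₂/r₁) = 2π × 19.9 × 15.51 / ln(0.0404/0.0365) = 19100 W/m

Q' = 19100 W/m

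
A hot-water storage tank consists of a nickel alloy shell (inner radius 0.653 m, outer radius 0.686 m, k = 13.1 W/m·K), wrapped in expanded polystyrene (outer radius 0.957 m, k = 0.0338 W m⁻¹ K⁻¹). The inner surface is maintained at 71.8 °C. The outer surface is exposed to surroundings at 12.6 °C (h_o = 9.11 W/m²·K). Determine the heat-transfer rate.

Treat each layer as a resistance in series:
  R_nickel alloy = (1/0.653 − 1/0.686)/(4πk) = 0.07367/(4π·13.1) = 4.475×10^-4 K/W
  R_expanded polystyrene = (1/0.686 − 1/0.957)/(4πk) = 0.4128/(4π·0.0338) = 0.9719 K/W
  R_conv,out = 1/(4πr²h) = 1/(4π·0.957²·9.11) = 0.009538 K/W
ΣR = 4.475×10^-4 + 0.9719 + 0.009538 = 0.9819 K/W
Q = ΔT/ΣR = (71.8 °C − 12.6 °C)/0.9819 = 60.3 W

Q = 60.3 W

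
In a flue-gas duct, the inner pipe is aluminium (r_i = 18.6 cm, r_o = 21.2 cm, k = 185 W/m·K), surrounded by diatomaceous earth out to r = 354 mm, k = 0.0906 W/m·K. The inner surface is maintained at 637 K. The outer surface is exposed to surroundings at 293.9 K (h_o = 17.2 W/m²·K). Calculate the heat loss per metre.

Treat each layer as a resistance in series:
  R'_aluminium = ln(0.212/0.186)/(2πk) = 0.1308/(2π·185) = 1.126×10^-4 m·K/W
  R'_diatomaceous earth = ln(0.354/0.212)/(2πk) = 0.5127/(2π·0.0906) = 0.9007 m·K/W
  R'_conv,out = 1/(2πr h) = 1/(2π·0.354·17.2) = 0.02614 m·K/W
ΣR = 1.126×10^-4 + 0.9007 + 0.02614 = 0.9270 m·K/W
Q' = ΔT/ΣR = (637 K − 293.9 K)/0.9270 = 370 W/m

Q' = 370 W/m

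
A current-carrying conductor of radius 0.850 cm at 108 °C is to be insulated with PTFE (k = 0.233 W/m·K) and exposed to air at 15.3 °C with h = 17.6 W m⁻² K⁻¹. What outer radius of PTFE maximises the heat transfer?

r_cr = 1.32 cm

For a cylinder, r_cr = k_ins/h = 0.233/17.6 = 0.0132 m = 1.32 cm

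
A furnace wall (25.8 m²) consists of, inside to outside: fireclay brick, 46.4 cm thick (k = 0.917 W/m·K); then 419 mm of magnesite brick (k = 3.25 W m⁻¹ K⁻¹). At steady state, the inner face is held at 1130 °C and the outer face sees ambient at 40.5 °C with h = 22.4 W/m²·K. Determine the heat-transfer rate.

Q = 41.4 kW

Series thermal resistances, inner to outer:
  R_fireclay brick = L/(kA) = 0.464/(0.917·25.8) = 0.01961 K/W
  R_magnesite brick = L/(kA) = 0.419/(3.25·25.8) = 0.004997 K/W
  R_conv,out = 1/(hA) = 1/(22.4·25.8) = 0.001730 K/W
ΣR = 0.01961 + 0.004997 + 0.001730 = 0.02634 K/W
Q = ΔT/ΣR = (1130 °C − 40.5 °C)/0.02634 = 41400 W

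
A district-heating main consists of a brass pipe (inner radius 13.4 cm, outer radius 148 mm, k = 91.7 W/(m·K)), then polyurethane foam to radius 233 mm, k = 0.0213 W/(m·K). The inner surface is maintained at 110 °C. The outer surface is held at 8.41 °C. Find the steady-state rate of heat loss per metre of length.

Q' = 30.0 W/m

Series thermal resistances, inner to outer:
  R'_brass = ln(0.148/0.134)/(2πk) = 0.09937/(2π·91.7) = 1.725×10^-4 m·K/W
  R'_polyurethane foam = ln(0.233/0.148)/(2πk) = 0.4538/(2π·0.0213) = 3.391 m·K/W
ΣR = 1.725×10^-4 + 3.391 = 3.391 m·K/W
Q' = ΔT/ΣR = (110 °C − 8.41 °C)/3.391 = 30.0 W/m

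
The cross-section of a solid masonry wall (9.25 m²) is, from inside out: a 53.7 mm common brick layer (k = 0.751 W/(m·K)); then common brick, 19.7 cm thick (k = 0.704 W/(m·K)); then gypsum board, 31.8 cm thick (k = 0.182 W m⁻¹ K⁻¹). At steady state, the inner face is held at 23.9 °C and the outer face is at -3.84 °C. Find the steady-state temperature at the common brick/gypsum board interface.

Treat each layer as a resistance in series:
  R_common brick = L/(kA) = 0.0537/(0.751·9.25) = 0.007730 K/W
  R_common brick = L/(kA) = 0.197/(0.704·9.25) = 0.03025 K/W
  R_gypsum board = L/(kA) = 0.318/(0.182·9.25) = 0.1889 K/W
ΣR = 0.007730 + 0.03025 + 0.1889 = 0.2269 K/W
Q = ΔT/ΣR = (23.9 °C − -3.84 °C)/0.2269 = 122.3 W
From the inner boundary to the common brick/gypsum board interface, ΣR_partial = 0.03798 K/W.
T_interface = T_in − Q·ΣR_partial = 23.9 °C − (122.3)(0.03798) = 19.3 °C

T = 19.3 °C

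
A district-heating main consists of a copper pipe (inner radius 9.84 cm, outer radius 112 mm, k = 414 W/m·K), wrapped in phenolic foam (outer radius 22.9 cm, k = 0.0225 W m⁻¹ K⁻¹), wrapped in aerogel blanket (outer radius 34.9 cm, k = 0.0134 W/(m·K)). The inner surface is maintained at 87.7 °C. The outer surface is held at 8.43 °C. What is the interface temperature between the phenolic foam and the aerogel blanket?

T = 47.8 °C

Treat each layer as a resistance in series:
  R'_copper = ln(0.112/0.0984)/(2πk) = 0.1295/(2π·414) = 4.977×10^-5 m·K/W
  R'_phenolic foam = ln(0.229/0.112)/(2πk) = 0.7152/(2π·0.0225) = 5.059 m·K/W
  R'_aerogel blanket = ln(0.349/0.229)/(2πk) = 0.4213/(2π·0.0134) = 5.004 m·K/W
ΣR = 4.977×10^-5 + 5.059 + 5.004 = 10.06 m·K/W
Q' = ΔT/ΣR = (87.7 °C − 8.43 °C)/10.06 = 7.880 W/m
From the inner boundary to the phenolic foam/aerogel blanket interface, ΣR_partial = 5.059 m·K/W.
T_interface = T_in − Q'·ΣR_partial = 87.7 °C − (7.880)(5.059) = 47.8 °C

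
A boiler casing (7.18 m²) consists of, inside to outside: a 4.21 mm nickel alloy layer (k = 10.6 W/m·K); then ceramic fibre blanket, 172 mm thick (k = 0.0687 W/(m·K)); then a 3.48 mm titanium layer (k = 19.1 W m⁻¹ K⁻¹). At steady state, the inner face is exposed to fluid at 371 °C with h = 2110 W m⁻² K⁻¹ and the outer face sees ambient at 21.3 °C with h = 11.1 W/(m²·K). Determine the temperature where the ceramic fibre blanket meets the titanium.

T = 33.5 °C

Series thermal resistances, inner to outer:
  R_conv,in = 1/(hA) = 1/(2110·7.18) = 6.601×10^-5 K/W
  R_nickel alloy = L/(kA) = 0.00421/(10.6·7.18) = 5.532×10^-5 K/W
  R_ceramic fibre blanket = L/(kA) = 0.172/(0.0687·7.18) = 0.3487 K/W
  R_titanium = L/(kA) = 0.00348/(19.1·7.18) = 2.538×10^-5 K/W
  R_conv,out = 1/(hA) = 1/(11.1·7.18) = 0.01255 K/W
ΣR = 6.601×10^-5 + 5.532×10^-5 + 0.3487 + 2.538×10^-5 + 0.01255 = 0.3614 K/W
Q = ΔT/ΣR = (371 °C − 21.3 °C)/0.3614 = 967.6 W
From the inner boundary to the ceramic fibre blanket/titanium interface, ΣR_partial = 0.3488 K/W.
T_interface = T_in − Q·ΣR_partial = 371 °C − (967.6)(0.3488) = 33.5 °C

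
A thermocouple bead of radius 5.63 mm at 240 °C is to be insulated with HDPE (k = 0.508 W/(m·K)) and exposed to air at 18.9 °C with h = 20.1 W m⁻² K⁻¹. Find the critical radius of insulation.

For a sphere, r_cr = 2k_ins/h = 2·0.508/20.1 = 0.0505 m = 5.05 cm

r_cr = 5.05 cm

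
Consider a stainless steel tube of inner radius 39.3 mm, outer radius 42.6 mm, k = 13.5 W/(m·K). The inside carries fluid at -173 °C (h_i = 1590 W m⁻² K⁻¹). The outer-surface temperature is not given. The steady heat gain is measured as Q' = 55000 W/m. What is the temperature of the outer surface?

T_out = 19.4 °C

Series resistances:
  R'_conv,in = 1/(2πr h) = 1/(2π·0.0393·1590) = 0.002547 m·K/W
  R'_stainless steel = ln(0.0426/0.0393)/(2πk) = 0.08063/(2π·13.5) = 9.506×10^-4 m·K/W
ΣR = 0.003498 m·K/W
ΔT = Q'·ΣR = 55000 × 0.003498 = 192.4 K
Heat flows inward, so T_out = T_in + ΔT = -173 + 192.4 = 19.4 °C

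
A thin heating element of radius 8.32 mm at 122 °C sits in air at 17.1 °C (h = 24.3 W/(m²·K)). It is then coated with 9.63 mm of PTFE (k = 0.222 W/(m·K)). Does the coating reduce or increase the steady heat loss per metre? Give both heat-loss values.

reduces: 133 → 115 W/m

Critical radius for a cylinder: r_cr = k/h = 0.00914 m = 0.914 cm.
Outer radius after coating: r₂ = 0.00832 + 0.00963 = 0.01795 m.
r₁ < r_cr < r₂: heat loss rises to a maximum at r_cr then falls. Whether the coating helps depends on whether Q(r₂) has dropped back below Q(r₁).
Bare: R = 1/(2πr₁h) = 0.7872 m·K/W; Q = 104.9/0.7872 = 133 W/m.
Coated: R = R_cond + R_conv = 0.9161 m·K/W; Q = 104.9/0.9161 = 115 W/m.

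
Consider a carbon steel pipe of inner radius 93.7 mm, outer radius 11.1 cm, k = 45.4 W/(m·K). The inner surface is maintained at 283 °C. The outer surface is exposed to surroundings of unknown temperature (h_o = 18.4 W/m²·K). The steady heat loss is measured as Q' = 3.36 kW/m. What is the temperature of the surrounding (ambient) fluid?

Sum the resistances:
  R'_carbon steel = ln(0.111/0.0937)/(2πk) = 0.1694/(2π·45.4) = 5.940×10^-4 m·K/W
  R'_conv,out = 1/(2πr h) = 1/(2π·0.111·18.4) = 0.07793 m·K/W
ΣR = 0.07852 m·K/W
ΔT = Q'·ΣR = 3360 × 0.07852 = 263.8 K
Heat flows outward, so T_out = T_in − ΔT = 283 − 263.8 = 19.2 °C

T_out = 19.2 °C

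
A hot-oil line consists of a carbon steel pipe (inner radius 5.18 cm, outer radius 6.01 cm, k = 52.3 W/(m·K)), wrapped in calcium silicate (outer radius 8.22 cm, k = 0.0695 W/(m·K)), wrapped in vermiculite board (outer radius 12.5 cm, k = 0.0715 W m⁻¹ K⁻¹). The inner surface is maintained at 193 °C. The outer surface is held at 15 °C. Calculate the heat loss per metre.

Treat each layer as a resistance in series:
  R'_carbon steel = ln(0.0601/0.0518)/(2πk) = 0.1486/(2π·52.3) = 4.523×10^-4 m·K/W
  R'_calcium silicate = ln(0.0822/0.0601)/(2πk) = 0.3131/(2π·0.0695) = 0.7171 m·K/W
  R'_vermiculite board = ln(0.125/0.0822)/(2πk) = 0.4192/(2π·0.0715) = 0.9330 m·K/W
ΣR = 4.523×10^-4 + 0.7171 + 0.9330 = 1.651 m·K/W
Q' = ΔT/ΣR = (193 °C − 15 °C)/1.651 = 108 W/m

Q' = 108 W/m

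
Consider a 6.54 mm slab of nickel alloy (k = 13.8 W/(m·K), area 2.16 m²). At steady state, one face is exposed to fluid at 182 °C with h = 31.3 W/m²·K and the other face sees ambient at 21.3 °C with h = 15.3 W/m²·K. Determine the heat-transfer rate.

Q = 3550 W

Series thermal resistances, inner to outer:
  R_conv,in = 1/(hA) = 1/(31.3·2.16) = 0.01479 K/W
  R_nickel alloy = L/(kA) = 0.00654/(13.8·2.16) = 2.194×10^-4 K/W
  R_conv,out = 1/(hA) = 1/(15.3·2.16) = 0.03026 K/W
ΣR = 0.01479 + 2.194×10^-4 + 0.03026 = 0.04527 K/W
Q = ΔT/ΣR = (182 °C − 21.3 °C)/0.04527 = 3550 W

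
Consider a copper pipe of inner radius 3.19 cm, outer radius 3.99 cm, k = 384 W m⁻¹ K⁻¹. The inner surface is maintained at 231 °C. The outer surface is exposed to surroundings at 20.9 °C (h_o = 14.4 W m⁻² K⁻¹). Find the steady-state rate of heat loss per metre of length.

Treat each layer as a resistance in series:
  R'_copper = ln(0.0399/0.0319)/(2πk) = 0.2238/(2π·384) = 9.275×10^-5 m·K/W
  R'_conv,out = 1/(2πr h) = 1/(2π·0.0399·14.4) = 0.2770 m·K/W
ΣR = 9.275×10^-5 + 0.2770 = 0.2771 m·K/W
Q' = ΔT/ΣR = (231 °C − 20.9 °C)/0.2771 = 758 W/m

Q' = 758 W/m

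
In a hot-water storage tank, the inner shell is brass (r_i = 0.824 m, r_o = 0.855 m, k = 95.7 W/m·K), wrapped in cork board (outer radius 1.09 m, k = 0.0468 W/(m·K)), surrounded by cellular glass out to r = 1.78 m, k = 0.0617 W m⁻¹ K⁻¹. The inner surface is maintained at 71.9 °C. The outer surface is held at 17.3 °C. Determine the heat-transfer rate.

Q = 61.5 W

Treat each layer as a resistance in series:
  R_brass = (1/0.824 − 1/0.855)/(4πk) = 0.04400/(4π·95.7) = 3.659×10^-5 K/W
  R_cork board = (1/0.855 − 1/1.09)/(4πk) = 0.2522/(4π·0.0468) = 0.4288 K/W
  R_cellular glass = (1/1.09 − 1/1.78)/(4πk) = 0.3556/(4π·0.0617) = 0.4587 K/W
ΣR = 3.659×10^-5 + 0.4288 + 0.4587 = 0.8875 K/W
Q = ΔT/ΣR = (71.9 °C − 17.3 °C)/0.8875 = 61.5 W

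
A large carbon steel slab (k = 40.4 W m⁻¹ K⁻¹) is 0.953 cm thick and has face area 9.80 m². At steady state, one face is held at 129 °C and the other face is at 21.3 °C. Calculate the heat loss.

Q = kA·ΔT/L = 40.4 × 9.80 × |129 °C − 21.3 °C| / 0.00953 = 4.47×10^6 W

Q = 4470 kW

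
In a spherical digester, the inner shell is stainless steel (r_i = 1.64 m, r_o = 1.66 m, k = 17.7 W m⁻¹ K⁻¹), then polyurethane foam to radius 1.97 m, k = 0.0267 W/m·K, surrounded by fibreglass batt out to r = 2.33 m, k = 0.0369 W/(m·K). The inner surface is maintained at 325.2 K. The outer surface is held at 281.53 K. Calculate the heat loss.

Series thermal resistances, inner to outer:
  R_stainless steel = (1/1.64 − 1/1.66)/(4πk) = 0.007346/(4π·17.7) = 3.303×10^-5 K/W
  R_polyurethane foam = (1/1.66 − 1/1.97)/(4πk) = 0.09480/(4π·0.0267) = 0.2825 K/W
  R_fibreglass batt = (1/1.97 − 1/2.33)/(4πk) = 0.07843/(4π·0.0369) = 0.1691 K/W
ΣR = 3.303×10^-5 + 0.2825 + 0.1691 = 0.4516 K/W
Q = ΔT/ΣR = (325.2 K − 281.53 K)/0.4516 = 96.7 W

Q = 96.7 W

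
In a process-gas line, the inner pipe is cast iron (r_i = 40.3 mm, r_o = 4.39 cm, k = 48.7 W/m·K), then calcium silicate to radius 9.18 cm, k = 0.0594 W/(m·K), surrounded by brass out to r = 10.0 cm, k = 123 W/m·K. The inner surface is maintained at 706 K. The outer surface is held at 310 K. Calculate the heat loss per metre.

Resistance network (inner→outer):
  R'_cast iron = ln(0.0439/0.0403)/(2πk) = 0.08556/(2π·48.7) = 2.796×10^-4 m·K/W
  R'_calcium silicate = ln(0.0918/0.0439)/(2πk) = 0.7377/(2π·0.0594) = 1.977 m·K/W
  R'_brass = ln(0.100/0.0918)/(2πk) = 0.08556/(2π·123) = 1.107×10^-4 m·K/W
ΣR = 2.796×10^-4 + 1.977 + 1.107×10^-4 = 1.977 m·K/W
Q' = ΔT/ΣR = (706 K − 310 K)/1.977 = 200 W/m

Q' = 200 W/m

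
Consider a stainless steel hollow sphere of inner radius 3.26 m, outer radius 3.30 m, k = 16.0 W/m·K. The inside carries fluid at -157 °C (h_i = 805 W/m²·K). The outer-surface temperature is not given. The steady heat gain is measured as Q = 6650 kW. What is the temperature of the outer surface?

T_out = 27.8 °C

Sum the resistances:
  R_conv,in = 1/(4πr²h) = 1/(4π·3.26²·805) = 9.302×10^-6 K/W
  R_stainless steel = (1/3.26 − 1/3.30)/(4πk) = 0.003718/(4π·16.0) = 1.849×10^-5 K/W
ΣR = 2.779×10^-5 K/W
ΔT = Q·ΣR = 6.65×10^6 × 2.779×10^-5 = 184.8 K
Heat flows inward, so T_out = T_in + ΔT = -157 + 184.8 = 27.8 °C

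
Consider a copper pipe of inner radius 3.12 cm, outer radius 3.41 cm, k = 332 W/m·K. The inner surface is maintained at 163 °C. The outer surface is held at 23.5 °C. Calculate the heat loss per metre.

Q' = 3.27×10^6 W/m

Q' = 2πk·ΔT/ln(r₂/r₁) = 2π × 332 × 139.5 / ln(0.0341/0.0312) = 3.27×10^6 W/m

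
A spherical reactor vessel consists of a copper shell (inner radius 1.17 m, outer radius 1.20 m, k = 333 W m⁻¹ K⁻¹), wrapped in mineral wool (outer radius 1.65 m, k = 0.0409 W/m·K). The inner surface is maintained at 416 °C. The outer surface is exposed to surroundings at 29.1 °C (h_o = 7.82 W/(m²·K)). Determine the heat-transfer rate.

Series thermal resistances, inner to outer:
  R_copper = (1/1.17 − 1/1.20)/(4πk) = 0.02137/(4π·333) = 5.106×10^-6 K/W
  R_mineral wool = (1/1.20 − 1/1.65)/(4πk) = 0.2273/(4π·0.0409) = 0.4422 K/W
  R_conv,out = 1/(4πr²h) = 1/(4π·1.65²·7.82) = 0.003738 K/W
ΣR = 5.106×10^-6 + 0.4422 + 0.003738 = 0.4459 K/W
Q = ΔT/ΣR = (416 °C − 29.1 °C)/0.4459 = 868 W

Q = 868 W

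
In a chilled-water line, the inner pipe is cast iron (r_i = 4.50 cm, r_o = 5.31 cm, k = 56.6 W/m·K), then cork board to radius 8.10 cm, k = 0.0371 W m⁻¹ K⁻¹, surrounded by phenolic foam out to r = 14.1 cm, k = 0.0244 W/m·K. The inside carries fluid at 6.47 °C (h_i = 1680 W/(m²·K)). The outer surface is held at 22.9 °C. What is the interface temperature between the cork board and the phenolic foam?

T = 12.0 °C

Series thermal resistances, inner to outer:
  R'_conv,in = 1/(2πr h) = 1/(2π·0.0450·1680) = 0.002105 m·K/W
  R'_cast iron = ln(0.0531/0.0450)/(2πk) = 0.1655/(2π·56.6) = 4.654×10^-4 m·K/W
  R'_cork board = ln(0.0810/0.0531)/(2πk) = 0.4223/(2π·0.0371) = 1.812 m·K/W
  R'_phenolic foam = ln(0.141/0.0810)/(2πk) = 0.5543/(2π·0.0244) = 3.616 m·K/W
ΣR = 0.002105 + 4.654×10^-4 + 1.812 + 3.616 = 5.431 m·K/W
Q' = ΔT/ΣR = (6.47 °C − 22.9 °C)/5.431 = -3.025 W/m
From the inner boundary to the cork board/phenolic foam interface, ΣR_partial = 1.815 m·K/W.
T_interface = T_in − Q'·ΣR_partial = 6.47 °C − (-3.025)(1.815) = 12.0 °C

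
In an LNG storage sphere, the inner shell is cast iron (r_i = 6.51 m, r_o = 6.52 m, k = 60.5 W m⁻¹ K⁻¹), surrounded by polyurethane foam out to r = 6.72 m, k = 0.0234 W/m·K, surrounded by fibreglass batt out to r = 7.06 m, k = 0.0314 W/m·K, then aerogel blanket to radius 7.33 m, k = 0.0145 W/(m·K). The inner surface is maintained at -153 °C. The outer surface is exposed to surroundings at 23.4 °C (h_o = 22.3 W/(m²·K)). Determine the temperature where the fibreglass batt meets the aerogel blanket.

Resistance network (inner→outer):
  R_cast iron = (1/6.51 − 1/6.52)/(4πk) = 2.356×10^-4/(4π·60.5) = 3.099×10^-7 K/W
  R_polyurethane foam = (1/6.52 − 1/6.72)/(4πk) = 0.004565/(4π·0.0234) = 0.01552 K/W
  R_fibreglass batt = (1/6.72 − 1/7.06)/(4πk) = 0.007166/(4π·0.0314) = 0.01816 K/W
  R_aerogel blanket = (1/7.06 − 1/7.33)/(4πk) = 0.005217/(4π·0.0145) = 0.02863 K/W
  R_conv,out = 1/(4πr²h) = 1/(4π·7.33²·22.3) = 6.642×10^-5 K/W
ΣR = 3.099×10^-7 + 0.01552 + 0.01816 + 0.02863 + 6.642×10^-5 = 0.06238 K/W
Q = ΔT/ΣR = (-153 °C − 23.4 °C)/0.06238 = -2828 W
From the inner boundary to the fibreglass batt/aerogel blanket interface, ΣR_partial = 0.03368 K/W.
T_interface = T_in − Q·ΣR_partial = -153 °C − (-2828)(0.03368) = -57.8 °C

T = -57.8 °C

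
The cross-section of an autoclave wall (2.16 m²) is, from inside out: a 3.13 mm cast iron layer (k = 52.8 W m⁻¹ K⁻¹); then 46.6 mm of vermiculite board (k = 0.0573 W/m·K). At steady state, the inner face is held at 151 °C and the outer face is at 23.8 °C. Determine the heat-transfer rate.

Treat each layer as a resistance in series:
  R_cast iron = L/(kA) = 0.00313/(52.8·2.16) = 2.744×10^-5 K/W
  R_vermiculite board = L/(kA) = 0.0466/(0.0573·2.16) = 0.3765 K/W
ΣR = 2.744×10^-5 + 0.3765 = 0.3765 K/W
Q = ΔT/ΣR = (151 °C − 23.8 °C)/0.3765 = 338 W

Q = 338 W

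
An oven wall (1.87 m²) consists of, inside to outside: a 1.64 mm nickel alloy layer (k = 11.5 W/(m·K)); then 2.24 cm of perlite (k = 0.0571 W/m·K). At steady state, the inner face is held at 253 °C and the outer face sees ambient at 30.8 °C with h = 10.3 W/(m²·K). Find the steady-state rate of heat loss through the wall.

Q = 849 W

Resistance network (inner→outer):
  R_nickel alloy = L/(kA) = 0.00164/(11.5·1.87) = 7.626×10^-5 K/W
  R_perlite = L/(kA) = 0.0224/(0.0571·1.87) = 0.2098 K/W
  R_conv,out = 1/(hA) = 1/(10.3·1.87) = 0.05192 K/W
ΣR = 7.626×10^-5 + 0.2098 + 0.05192 = 0.2618 K/W
Q = ΔT/ΣR = (253 °C − 30.8 °C)/0.2618 = 849 W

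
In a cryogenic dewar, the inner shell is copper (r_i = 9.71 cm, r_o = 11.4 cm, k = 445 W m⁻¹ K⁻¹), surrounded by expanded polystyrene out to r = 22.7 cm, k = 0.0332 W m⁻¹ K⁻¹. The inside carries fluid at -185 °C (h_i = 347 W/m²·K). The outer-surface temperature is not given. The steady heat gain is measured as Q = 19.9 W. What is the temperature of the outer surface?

T_out = 23.8 °C

Sum the resistances:
  R_conv,in = 1/(4πr²h) = 1/(4π·0.0971²·347) = 0.02432 K/W
  R_copper = (1/0.0971 − 1/0.114)/(4πk) = 1.527/(4π·445) = 2.730×10^-4 K/W
  R_expanded polystyrene = (1/0.114 − 1/0.227)/(4πk) = 4.367/(4π·0.0332) = 10.47 K/W
ΣR = 10.49 K/W
ΔT = Q·ΣR = 19.9 × 10.49 = 208.8 K
Heat flows inward, so T_out = T_in + ΔT = -185 + 208.8 = 23.8 °C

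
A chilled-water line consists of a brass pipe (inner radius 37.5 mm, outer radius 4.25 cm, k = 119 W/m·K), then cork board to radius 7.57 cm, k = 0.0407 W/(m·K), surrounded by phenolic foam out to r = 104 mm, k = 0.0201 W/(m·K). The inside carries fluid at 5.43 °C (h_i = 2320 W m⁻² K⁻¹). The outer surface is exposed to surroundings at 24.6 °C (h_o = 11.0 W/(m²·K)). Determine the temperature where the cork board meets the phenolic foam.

Resistance network (inner→outer):
  R'_conv,in = 1/(2πr h) = 1/(2π·0.0375·2320) = 0.001829 m·K/W
  R'_brass = ln(0.0425/0.0375)/(2πk) = 0.1252/(2π·119) = 1.674×10^-4 m·K/W
  R'_cork board = ln(0.0757/0.0425)/(2πk) = 0.5773/(2π·0.0407) = 2.257 m·K/W
  R'_phenolic foam = ln(0.104/0.0757)/(2πk) = 0.3176/(2π·0.0201) = 2.515 m·K/W
  R'_conv,out = 1/(2πr h) = 1/(2π·0.104·11.0) = 0.1391 m·K/W
ΣR = 0.001829 + 1.674×10^-4 + 2.257 + 2.515 + 0.1391 = 4.913 m·K/W
Q' = ΔT/ΣR = (5.43 °C − 24.6 °C)/4.913 = -3.902 W/m
From the inner boundary to the cork board/phenolic foam interface, ΣR_partial = 2.259 m·K/W.
T_interface = T_in − Q'·ΣR_partial = 5.43 °C − (-3.902)(2.259) = 14.2 °C

T = 14.2 °C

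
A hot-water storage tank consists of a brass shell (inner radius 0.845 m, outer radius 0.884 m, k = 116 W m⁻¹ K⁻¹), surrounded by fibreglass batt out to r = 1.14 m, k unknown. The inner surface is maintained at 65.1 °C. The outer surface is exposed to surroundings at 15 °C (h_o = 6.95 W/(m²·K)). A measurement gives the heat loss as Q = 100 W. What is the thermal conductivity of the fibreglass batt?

k = 0.0411 W/m·K

ΣR = ΔT/Q = |65.1 − 15|/100 = 0.5010 K/W
Known resistances:
  R_brass = (1/0.845 − 1/0.884)/(4πk) = 0.05221/(4π·116) = 3.582×10^-5 K/W
  R_conv,out = 1/(4πr²h) = 1/(4π·1.14²·6.95) = 0.008810 K/W
R_fibreglass batt = ΣR − ΣR_known = 0.5010 − 0.008846 = 0.4922 K/W
(1/r₁−1/r₂)/(4πk) = 0.4922 ⇒ k = 0.2540/(4π·0.4922) = 0.0411 W/m·K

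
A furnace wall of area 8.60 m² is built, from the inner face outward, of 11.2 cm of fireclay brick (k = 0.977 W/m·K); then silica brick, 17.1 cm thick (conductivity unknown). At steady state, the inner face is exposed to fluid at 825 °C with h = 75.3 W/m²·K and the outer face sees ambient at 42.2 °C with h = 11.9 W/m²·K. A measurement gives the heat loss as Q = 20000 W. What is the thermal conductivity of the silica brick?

k = 1.37 W/m·K

ΣR = ΔT/Q = |825 − 42.2|/20000 = 0.03914 K/W
Known resistances:
  R_conv,in = 1/(hA) = 1/(75.3·8.60) = 0.001544 K/W
  R_fireclay brick = L/(kA) = 0.112/(0.977·8.60) = 0.01333 K/W
  R_conv,out = 1/(hA) = 1/(11.9·8.60) = 0.009771 K/W
R_silica brick = ΣR − ΣR_known = 0.03914 − 0.02465 = 0.01449 K/W
L/(kA) = 0.01449 ⇒ k = 0.171/(0.01449·8.60) = 1.37 W/m·K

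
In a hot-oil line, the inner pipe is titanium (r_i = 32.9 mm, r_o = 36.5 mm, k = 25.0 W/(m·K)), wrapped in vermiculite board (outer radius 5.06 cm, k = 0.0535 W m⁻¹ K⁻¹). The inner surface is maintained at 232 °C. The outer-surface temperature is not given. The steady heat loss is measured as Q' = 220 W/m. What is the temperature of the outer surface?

T_out = 18.1 °C

Series resistances:
  R'_titanium = ln(0.0365/0.0329)/(2πk) = 0.1038/(2π·25.0) = 6.611×10^-4 m·K/W
  R'_vermiculite board = ln(0.0506/0.0365)/(2πk) = 0.3266/(2π·0.0535) = 0.9717 m·K/W
ΣR = 0.9724 m·K/W
ΔT = Q'·ΣR = 220 × 0.9724 = 213.9 K
Heat flows outward, so T_out = T_in − ΔT = 232 − 213.9 = 18.1 °C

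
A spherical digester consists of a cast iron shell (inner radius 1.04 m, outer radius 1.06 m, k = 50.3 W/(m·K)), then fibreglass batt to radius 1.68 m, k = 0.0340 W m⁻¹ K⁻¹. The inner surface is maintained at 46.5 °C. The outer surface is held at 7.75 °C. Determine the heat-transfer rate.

Q = 47.6 W

Series thermal resistances, inner to outer:
  R_cast iron = (1/1.04 − 1/1.06)/(4πk) = 0.01814/(4π·50.3) = 2.870×10^-5 K/W
  R_fibreglass batt = (1/1.06 − 1/1.68)/(4πk) = 0.3482/(4π·0.0340) = 0.8149 K/W
ΣR = 2.870×10^-5 + 0.8149 = 0.8149 K/W
Q = ΔT/ΣR = (46.5 °C − 7.75 °C)/0.8149 = 47.6 W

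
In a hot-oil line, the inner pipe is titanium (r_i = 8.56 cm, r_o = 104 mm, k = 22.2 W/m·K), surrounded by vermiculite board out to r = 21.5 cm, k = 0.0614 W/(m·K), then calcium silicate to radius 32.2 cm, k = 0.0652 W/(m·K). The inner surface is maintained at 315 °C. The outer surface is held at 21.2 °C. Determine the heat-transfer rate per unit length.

Resistance network (inner→outer):
  R'_titanium = ln(0.104/0.0856)/(2πk) = 0.1947/(2π·22.2) = 0.001396 m·K/W
  R'_vermiculite board = ln(0.215/0.104)/(2πk) = 0.7262/(2π·0.0614) = 1.883 m·K/W
  R'_calcium silicate = ln(0.322/0.215)/(2πk) = 0.4039/(2π·0.0652) = 0.9860 m·K/W
ΣR = 0.001396 + 1.883 + 0.9860 = 2.870 m·K/W
Q' = ΔT/ΣR = (315 °C − 21.2 °C)/2.870 = 102 W/m

Q' = 102 W/m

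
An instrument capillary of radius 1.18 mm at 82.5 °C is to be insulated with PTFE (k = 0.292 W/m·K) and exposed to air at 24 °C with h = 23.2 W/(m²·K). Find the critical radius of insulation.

r_cr = 1.26 cm

For a cylinder, r_cr = k_ins/h = 0.292/23.2 = 0.0126 m = 1.26 cm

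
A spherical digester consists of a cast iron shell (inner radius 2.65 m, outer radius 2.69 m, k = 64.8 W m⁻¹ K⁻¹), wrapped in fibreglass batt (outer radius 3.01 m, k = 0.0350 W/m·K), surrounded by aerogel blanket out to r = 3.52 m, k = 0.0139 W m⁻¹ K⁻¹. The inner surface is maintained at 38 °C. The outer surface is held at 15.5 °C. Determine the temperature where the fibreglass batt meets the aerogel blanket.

Series thermal resistances, inner to outer:
  R_cast iron = (1/2.65 − 1/2.69)/(4πk) = 0.005611/(4π·64.8) = 6.891×10^-6 K/W
  R_fibreglass batt = (1/2.69 − 1/3.01)/(4πk) = 0.03952/(4π·0.0350) = 0.08986 K/W
  R_aerogel blanket = (1/3.01 − 1/3.52)/(4πk) = 0.04814/(4π·0.0139) = 0.2756 K/W
ΣR = 6.891×10^-6 + 0.08986 + 0.2756 = 0.3655 K/W
Q = ΔT/ΣR = (38 °C − 15.5 °C)/0.3655 = 61.56 W
From the inner boundary to the fibreglass batt/aerogel blanket interface, ΣR_partial = 0.08987 K/W.
T_interface = T_in − Q·ΣR_partial = 38 °C − (61.56)(0.08987) = 32.5 °C

T = 32.5 °C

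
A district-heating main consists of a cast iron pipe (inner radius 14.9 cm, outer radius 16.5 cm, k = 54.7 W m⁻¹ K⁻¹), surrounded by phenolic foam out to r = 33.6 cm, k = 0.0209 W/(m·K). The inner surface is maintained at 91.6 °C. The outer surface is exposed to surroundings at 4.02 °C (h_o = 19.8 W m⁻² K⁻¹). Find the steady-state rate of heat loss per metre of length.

Q' = 16.1 W/m

Series thermal resistances, inner to outer:
  R'_cast iron = ln(0.165/0.149)/(2πk) = 0.1020/(2π·54.7) = 2.968×10^-4 m·K/W
  R'_phenolic foam = ln(0.336/0.165)/(2πk) = 0.7112/(2π·0.0209) = 5.416 m·K/W
  R'_conv,out = 1/(2πr h) = 1/(2π·0.336·19.8) = 0.02392 m·K/W
ΣR = 2.968×10^-4 + 5.416 + 0.02392 = 5.440 m·K/W
Q' = ΔT/ΣR = (91.6 °C − 4.02 °C)/5.440 = 16.1 W/m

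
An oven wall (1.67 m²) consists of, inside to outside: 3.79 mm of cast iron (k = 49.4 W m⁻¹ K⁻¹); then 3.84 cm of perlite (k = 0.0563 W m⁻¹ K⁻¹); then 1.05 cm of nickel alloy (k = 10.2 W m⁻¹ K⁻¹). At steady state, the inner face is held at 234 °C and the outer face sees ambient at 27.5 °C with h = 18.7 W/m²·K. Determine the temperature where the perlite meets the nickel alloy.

T = 42.8 °C

Treat each layer as a resistance in series:
  R_cast iron = L/(kA) = 0.00379/(49.4·1.67) = 4.594×10^-5 K/W
  R_perlite = L/(kA) = 0.0384/(0.0563·1.67) = 0.4084 K/W
  R_nickel alloy = L/(kA) = 0.0105/(10.2·1.67) = 6.164×10^-4 K/W
  R_conv,out = 1/(hA) = 1/(18.7·1.67) = 0.03202 K/W
ΣR = 4.594×10^-5 + 0.4084 + 6.164×10^-4 + 0.03202 = 0.4411 K/W
Q = ΔT/ΣR = (234 °C − 27.5 °C)/0.4411 = 468.1 W
From the inner boundary to the perlite/nickel alloy interface, ΣR_partial = 0.4084 K/W.
T_interface = T_in − Q·ΣR_partial = 234 °C − (468.1)(0.4084) = 42.8 °C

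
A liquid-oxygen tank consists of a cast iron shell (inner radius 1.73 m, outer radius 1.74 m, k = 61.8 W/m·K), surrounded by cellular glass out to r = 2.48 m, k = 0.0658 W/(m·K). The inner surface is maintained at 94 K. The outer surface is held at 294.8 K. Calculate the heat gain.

Treat each layer as a resistance in series:
  R_cast iron = (1/1.73 − 1/1.74)/(4πk) = 0.003322/(4π·61.8) = 4.278×10^-6 K/W
  R_cellular glass = (1/1.74 − 1/2.48)/(4πk) = 0.1715/(4π·0.0658) = 0.2074 K/W
ΣR = 4.278×10^-6 + 0.2074 = 0.2074 K/W
Q = ΔT/ΣR = (94 K − 294.8 K)/0.2074 = -968 W
(Negative Q ⇒ heat flows inward; heat gain = 968 W.)

Q = 968 W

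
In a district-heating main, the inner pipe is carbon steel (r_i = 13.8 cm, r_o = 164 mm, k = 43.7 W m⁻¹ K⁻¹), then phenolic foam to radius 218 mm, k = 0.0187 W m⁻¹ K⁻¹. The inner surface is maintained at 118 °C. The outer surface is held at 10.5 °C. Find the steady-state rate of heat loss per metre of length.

Q' = 44.4 W/m

Resistance network (inner→outer):
  R'_carbon steel = ln(0.164/0.138)/(2πk) = 0.1726/(2π·43.7) = 6.287×10^-4 m·K/W
  R'_phenolic foam = ln(0.218/0.164)/(2πk) = 0.2846/(2π·0.0187) = 2.422 m·K/W
ΣR = 6.287×10^-4 + 2.422 = 2.423 m·K/W
Q' = ΔT/ΣR = (118 °C − 10.5 °C)/2.423 = 44.4 W/m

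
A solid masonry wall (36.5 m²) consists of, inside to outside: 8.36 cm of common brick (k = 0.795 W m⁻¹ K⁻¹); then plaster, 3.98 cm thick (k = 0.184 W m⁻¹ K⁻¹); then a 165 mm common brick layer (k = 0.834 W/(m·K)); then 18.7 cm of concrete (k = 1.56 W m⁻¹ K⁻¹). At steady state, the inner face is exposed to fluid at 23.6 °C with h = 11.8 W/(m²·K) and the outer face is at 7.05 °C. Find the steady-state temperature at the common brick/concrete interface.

Resistance network (inner→outer):
  R_conv,in = 1/(hA) = 1/(11.8·36.5) = 0.002322 K/W
  R_common brick = L/(kA) = 0.0836/(0.795·36.5) = 0.002881 K/W
  R_plaster = L/(kA) = 0.0398/(0.184·36.5) = 0.005926 K/W
  R_common brick = L/(kA) = 0.165/(0.834·36.5) = 0.005420 K/W
  R_concrete = L/(kA) = 0.187/(1.56·36.5) = 0.003284 K/W
ΣR = 0.002322 + 0.002881 + 0.005926 + 0.005420 + 0.003284 = 0.01983 K/W
Q = ΔT/ΣR = (23.6 °C − 7.05 °C)/0.01983 = 834.6 W
From the inner boundary to the common brick/concrete interface, ΣR_partial = 0.01655 K/W.
T_interface = T_in − Q·ΣR_partial = 23.6 °C − (834.6)(0.01655) = 9.79 °C

T = 9.79 °C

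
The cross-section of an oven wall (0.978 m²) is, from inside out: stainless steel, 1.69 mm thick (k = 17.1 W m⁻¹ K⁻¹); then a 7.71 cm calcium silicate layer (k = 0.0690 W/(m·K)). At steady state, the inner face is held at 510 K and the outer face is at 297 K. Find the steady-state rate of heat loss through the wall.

Resistance network (inner→outer):
  R_stainless steel = L/(kA) = 0.00169/(17.1·0.978) = 1.011×10^-4 K/W
  R_calcium silicate = L/(kA) = 0.0771/(0.0690·0.978) = 1.143 K/W
ΣR = 1.011×10^-4 + 1.143 = 1.143 K/W
Q = ΔT/ΣR = (510 K − 297 K)/1.143 = 186 W

Q = 186 W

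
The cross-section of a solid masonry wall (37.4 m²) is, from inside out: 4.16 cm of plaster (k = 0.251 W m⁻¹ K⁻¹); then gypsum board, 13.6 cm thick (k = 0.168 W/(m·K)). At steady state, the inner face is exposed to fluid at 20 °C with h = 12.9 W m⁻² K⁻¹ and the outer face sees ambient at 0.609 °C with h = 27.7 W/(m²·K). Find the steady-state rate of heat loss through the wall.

Q = 666 W

Resistance network (inner→outer):
  R_conv,in = 1/(hA) = 1/(12.9·37.4) = 0.002073 K/W
  R_plaster = L/(kA) = 0.0416/(0.251·37.4) = 0.004431 K/W
  R_gypsum board = L/(kA) = 0.136/(0.168·37.4) = 0.02165 K/W
  R_conv,out = 1/(hA) = 1/(27.7·37.4) = 9.653×10^-4 K/W
ΣR = 0.002073 + 0.004431 + 0.02165 + 9.653×10^-4 = 0.02912 K/W
Q = ΔT/ΣR = (20 °C − 0.609 °C)/0.02912 = 666 W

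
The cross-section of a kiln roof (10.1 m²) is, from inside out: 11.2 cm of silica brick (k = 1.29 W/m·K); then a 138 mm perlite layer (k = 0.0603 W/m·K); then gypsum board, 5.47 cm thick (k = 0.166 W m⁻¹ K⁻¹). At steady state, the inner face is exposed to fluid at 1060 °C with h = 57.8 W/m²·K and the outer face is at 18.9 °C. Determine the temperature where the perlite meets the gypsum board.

T = 145 °C

Treat each layer as a resistance in series:
  R_conv,in = 1/(hA) = 1/(57.8·10.1) = 0.001713 K/W
  R_silica brick = L/(kA) = 0.112/(1.29·10.1) = 0.008596 K/W
  R_perlite = L/(kA) = 0.138/(0.0603·10.1) = 0.2266 K/W
  R_gypsum board = L/(kA) = 0.0547/(0.166·10.1) = 0.03263 K/W
ΣR = 0.001713 + 0.008596 + 0.2266 + 0.03263 = 0.2695 K/W
Q = ΔT/ΣR = (1060 °C − 18.9 °C)/0.2695 = 3863 W
From the inner boundary to the perlite/gypsum board interface, ΣR_partial = 0.2369 K/W.
T_interface = T_in − Q·ΣR_partial = 1060 °C − (3863)(0.2369) = 145 °C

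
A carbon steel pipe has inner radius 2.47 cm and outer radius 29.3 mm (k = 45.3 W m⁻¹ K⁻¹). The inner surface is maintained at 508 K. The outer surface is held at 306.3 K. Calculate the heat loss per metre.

Q' = 3.36×10^5 W/m

Q' = 2πk·ΔT/ln(r₂/r₁) = 2π × 45.3 × 201.7 / ln(0.0293/0.0247) = 3.36×10^5 W/m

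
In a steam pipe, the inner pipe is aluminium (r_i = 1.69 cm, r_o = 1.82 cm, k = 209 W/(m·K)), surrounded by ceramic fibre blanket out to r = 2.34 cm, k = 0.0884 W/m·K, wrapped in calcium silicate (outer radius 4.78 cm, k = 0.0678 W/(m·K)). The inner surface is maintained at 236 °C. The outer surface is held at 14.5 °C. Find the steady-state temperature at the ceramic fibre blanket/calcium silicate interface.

T = 189 °C

Resistance network (inner→outer):
  R'_aluminium = ln(0.0182/0.0169)/(2πk) = 0.07411/(2π·209) = 5.643×10^-5 m·K/W
  R'_ceramic fibre blanket = ln(0.0234/0.0182)/(2πk) = 0.2513/(2π·0.0884) = 0.4525 m·K/W
  R'_calcium silicate = ln(0.0478/0.0234)/(2πk) = 0.7143/(2π·0.0678) = 1.677 m·K/W
ΣR = 5.643×10^-5 + 0.4525 + 1.677 = 2.130 m·K/W
Q' = ΔT/ΣR = (236 °C − 14.5 °C)/2.130 = 104.0 W/m
From the inner boundary to the ceramic fibre blanket/calcium silicate interface, ΣR_partial = 0.4526 m·K/W.
T_interface = T_in − Q'·ΣR_partial = 236 °C − (104.0)(0.4526) = 189 °C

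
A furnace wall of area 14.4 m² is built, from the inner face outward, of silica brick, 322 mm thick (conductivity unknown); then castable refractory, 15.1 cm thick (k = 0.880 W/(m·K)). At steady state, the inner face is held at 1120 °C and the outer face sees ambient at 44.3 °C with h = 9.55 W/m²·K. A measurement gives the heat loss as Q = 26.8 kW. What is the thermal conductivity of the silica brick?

k = 1.07 W/m·K

ΣR = ΔT/Q = |1120 − 44.3|/26800 = 0.04014 K/W
Known resistances:
  R_castable refractory = L/(kA) = 0.151/(0.880·14.4) = 0.01192 K/W
  R_conv,out = 1/(hA) = 1/(9.55·14.4) = 0.007272 K/W
R_silica brick = ΣR − ΣR_known = 0.04014 − 0.01919 = 0.02095 K/W
L/(kA) = 0.02095 ⇒ k = 0.322/(0.02095·14.4) = 1.07 W/m·K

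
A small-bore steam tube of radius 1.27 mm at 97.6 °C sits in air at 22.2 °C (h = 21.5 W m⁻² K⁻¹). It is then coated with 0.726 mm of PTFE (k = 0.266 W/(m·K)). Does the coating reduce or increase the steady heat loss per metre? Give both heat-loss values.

Critical radius for a cylinder: r_cr = k/h = 0.0124 m = 1.24 cm.
Outer radius after coating: r₂ = 0.00127 + 7.26×10^-4 = 0.001996 m.
Since r₁ < r_cr and r₂ ≤ r_cr, the coating moves toward the maximum at r_cr — heat loss rises.
Bare: R = 1/(2πr₁h) = 5.829 m·K/W; Q = 75.4/5.829 = 12.9 W/m.
Coated: R = R_cond + R_conv = 3.979 m·K/W; Q = 75.4/3.979 = 18.9 W/m.

increases: 12.9 → 18.9 W/m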